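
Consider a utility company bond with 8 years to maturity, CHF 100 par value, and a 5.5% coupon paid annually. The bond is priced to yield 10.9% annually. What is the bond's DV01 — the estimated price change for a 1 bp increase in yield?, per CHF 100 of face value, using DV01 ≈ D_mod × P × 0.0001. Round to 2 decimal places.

Periodic yield y = 0.109.
  t   CF        PV=CF/(1+0.109)^t    t·PV
  1         5.50         4.9594         4.9594
  2         5.50         4.4720         8.9440
  3         5.50         4.0324        12.0973
  4         5.50         3.6361        14.5444
  5         5.50         3.2787        16.3936
  6         5.50         2.9565        17.7388
  7         5.50         2.6659        18.6612
  8       105.50        46.1105       368.8842
  Σ                     72.1116       462.2230
P = 72.1116; D_Mac = 6.40983 yrs; D_mod = 5.77983 yrs.
DV01 ≈ 5.77983 × 72.1116 × 0.0001 = 0.041679.

CHF 0.04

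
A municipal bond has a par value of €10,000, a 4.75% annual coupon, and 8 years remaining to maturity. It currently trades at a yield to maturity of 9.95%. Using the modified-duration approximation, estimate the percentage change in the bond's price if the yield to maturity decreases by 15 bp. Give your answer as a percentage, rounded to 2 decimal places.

+0.90%

Periodic yield y = 0.0995. Modified duration first:
  t   CF        PV=CF/(1+0.0995)^t    t·PV
  1       475.00       432.0146       432.0146
  2       475.00       392.9191       785.8382
  3       475.00       357.3616     1,072.0849
  4       475.00       325.0219     1,300.0877
  5       475.00       295.6089     1,478.0443
  6       475.00       268.8575     1,613.1452
  7       475.00       244.5271     1,711.6896
  8    10,475.00     4,904.4709    39,235.7672
  Σ                  7,220.7816    47,628.6716
P = 7,220.7816; D_Mac = 6.59605 yrs; D_mod = 6.59605/(1+0.0995) = 5.99914 yrs.
ΔP/P ≈ -D_mod · Δy = -5.99914 × (-0.0015) = +0.008999 = +0.8999%.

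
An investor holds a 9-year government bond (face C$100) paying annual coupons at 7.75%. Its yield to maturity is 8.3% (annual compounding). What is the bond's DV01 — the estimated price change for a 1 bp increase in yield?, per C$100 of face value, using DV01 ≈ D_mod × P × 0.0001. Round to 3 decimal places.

Periodic yield y = 0.083.
  t   CF        PV=CF/(1+0.083)^t    t·PV
  1         7.75         7.1560         7.1560
  2         7.75         6.6076        13.2152
  3         7.75         6.1012        18.3036
  4         7.75         5.6336        22.5345
  5         7.75         5.2019        26.0093
  6         7.75         4.8032        28.8192
  7         7.75         4.4351        31.0456
  8         7.75         4.0952        32.7615
  9       107.75        52.5728       473.1553
  Σ                     96.6067       653.0004
P = 96.6067; D_Mac = 6.75937 yrs; D_mod = 6.24134 yrs.
DV01 ≈ 6.24134 × 96.6067 × 0.0001 = 0.060296.

C$0.060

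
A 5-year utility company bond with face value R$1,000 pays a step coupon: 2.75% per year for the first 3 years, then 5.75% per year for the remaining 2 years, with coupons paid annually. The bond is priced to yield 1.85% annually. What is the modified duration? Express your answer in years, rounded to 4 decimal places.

4.6471 years

Periodic yield y = 0.0185. First find Macaulay duration:
  t   CF        PV=CF/(1+0.0185)^t    t·PV
  1        27.50        27.0005        27.0005
  2        27.50        26.5101        53.0201
  3        27.50        26.0285        78.0856
  4        57.50        53.4347       213.7390
  5     1,057.50       964.8842     4,824.4212
  Σ                  1,097.8580     5,196.2663
P = 1,097.8580; Macaulay duration = 5,196.2663 / 1,097.8580 = 4.73309 years.
Modified duration = D_Mac / (1 + y) = 4.73309 / 1.0185 = 4.64712 years.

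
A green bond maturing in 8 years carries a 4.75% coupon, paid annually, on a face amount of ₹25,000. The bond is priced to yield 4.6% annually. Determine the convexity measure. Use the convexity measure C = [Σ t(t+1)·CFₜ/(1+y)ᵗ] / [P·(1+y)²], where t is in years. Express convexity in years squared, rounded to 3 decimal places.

With y = 0.046:
  t   CF        PV=CF/(1+0.046)^t    t·PV        t(t+1)·PV
  1     1,187.50     1,135.2772     1,135.2772       2,270.5545
  2     1,187.50     1,085.3511     2,170.7022       6,512.1066
  3     1,187.50     1,037.6206     3,112.8617      12,451.4466
  4     1,187.50       991.9891     3,967.9562      19,839.7811
  5     1,187.50       948.3643     4,741.8215      28,450.9289
  6     1,187.50       906.6580     5,439.9482      38,079.6372
  7     1,187.50       866.7859     6,067.5011      48,540.0091
  8    26,187.50    18,274.2922   146,194.3373   1,315,749.0360
  Σ                 25,246.3383   172,830.4054   1,471,893.4999
P = 25,246.3383.
Convexity = Σ t(t+1)·PV / [P·(1+y)²] = 1,471,893.4999 / (25,246.3383 × 1.094116) = 53.28618.

53.286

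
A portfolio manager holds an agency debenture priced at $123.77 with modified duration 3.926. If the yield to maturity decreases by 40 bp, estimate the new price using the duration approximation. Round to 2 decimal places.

$125.71

Duration approximation: ΔP/P ≈ -D_mod · Δy = -3.926 × (-0.004) = +0.015704.
New price ≈ 123.77 × (1 + 0.015704) = 125.71368408.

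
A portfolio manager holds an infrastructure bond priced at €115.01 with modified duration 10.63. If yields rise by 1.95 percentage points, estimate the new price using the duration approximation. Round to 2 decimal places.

Duration approximation: ΔP/P ≈ -D_mod · Δy = -10.63 × (+0.0195) = -0.207285.
New price ≈ 115.01 × (1 - 0.207285) = 91.17015215.

€91.17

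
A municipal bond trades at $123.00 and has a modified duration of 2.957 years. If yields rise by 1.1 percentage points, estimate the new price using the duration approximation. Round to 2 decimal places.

Duration approximation: ΔP/P ≈ -D_mod · Δy = -2.957 × (+0.011) = -0.032527.
New price ≈ 123.00 × (1 - 0.032527) = 118.999179.

$119.00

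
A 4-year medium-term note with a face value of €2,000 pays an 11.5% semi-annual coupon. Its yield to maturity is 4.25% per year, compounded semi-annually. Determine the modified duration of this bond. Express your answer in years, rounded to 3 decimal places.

Periodic yield y = 0.02125. First find Macaulay duration:
  t   CF        PV=CF/(1+0.02125)^t    t·PV
  1       115.00       112.6071       112.6071
  2       115.00       110.2640       220.5280
  3       115.00       107.9696       323.9089
  4       115.00       105.7230       422.8921
  5       115.00       103.5232       517.6158
  6       115.00       101.3691       608.2144
  7       115.00        99.2598       694.8185
  8     2,115.00     1,787.5320    14,300.2557
  Σ                  2,528.2477    17,200.8404
P = 2,528.2477; Macaulay duration = 17,200.8404 / 2,528.2477 = 6.80346 half-year periods = 3.40173 years.
Modified duration = D_Mac / (1 + y) = 3.40173 / 1.02125 = 3.33095 years.

3.331 years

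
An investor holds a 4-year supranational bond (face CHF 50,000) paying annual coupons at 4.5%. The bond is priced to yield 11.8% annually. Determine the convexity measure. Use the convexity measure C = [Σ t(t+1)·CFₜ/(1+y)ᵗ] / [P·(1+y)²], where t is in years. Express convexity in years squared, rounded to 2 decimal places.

14.47

With y = 0.118:
  t   CF        PV=CF/(1+0.118)^t    t·PV        t(t+1)·PV
  1     2,250.00     2,012.5224     2,012.5224       4,025.0447
  2     2,250.00     1,800.1094     3,600.2189      10,800.6567
  3     2,250.00     1,610.1158     4,830.3474      19,321.3894
  4    52,250.00    33,444.0667   133,776.2667     668,881.3335
  Σ                 38,866.8143   144,219.3553     703,028.4243
P = 38,866.8143.
Convexity = Σ t(t+1)·PV / [P·(1+y)²] = 703,028.4243 / (38,866.8143 × 1.249924) = 14.47139.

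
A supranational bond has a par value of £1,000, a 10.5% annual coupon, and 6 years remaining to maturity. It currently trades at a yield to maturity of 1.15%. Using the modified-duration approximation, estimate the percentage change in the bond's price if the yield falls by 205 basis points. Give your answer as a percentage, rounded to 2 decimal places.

Periodic yield y = 0.0115. Modified duration first:
  t   CF        PV=CF/(1+0.0115)^t    t·PV
  1       105.00       103.8062       103.8062
  2       105.00       102.6260       205.2521
  3       105.00       101.4592       304.3777
  4       105.00       100.3057       401.2229
  5       105.00        99.1653       495.8267
  6     1,105.00     1,031.7321     6,190.3928
  Σ                  1,539.0947     7,700.8784
P = 1,539.0947; D_Mac = 5.00351 yrs; D_mod = 5.00351/(1+0.0115) = 4.94663 yrs.
ΔP/P ≈ -D_mod · Δy = -4.94663 × (-0.0205) = +0.101406 = +10.1406%.

+10.14%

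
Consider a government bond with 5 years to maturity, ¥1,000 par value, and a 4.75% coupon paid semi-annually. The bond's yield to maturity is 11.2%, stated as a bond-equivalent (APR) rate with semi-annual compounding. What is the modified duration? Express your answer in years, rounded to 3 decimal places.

4.184 years

Periodic yield y = 0.056. First find Macaulay duration:
  t   CF        PV=CF/(1+0.056)^t    t·PV
  1        23.75        22.4905        22.4905
  2        23.75        21.2979        42.5957
  3        23.75        20.1684        60.5053
  4        23.75        19.0989        76.3955
  5        23.75        18.0861        90.4303
  6        23.75        17.1270       102.7617
  7        23.75        16.2187       113.5309
  8        23.75        15.3586       122.8690
  9        23.75        14.5442       130.8974
  10    1,023.75       593.6832     5,936.8316
  Σ                    758.0733     6,699.3080
P = 758.0733; Macaulay duration = 6,699.3080 / 758.0733 = 8.83728 half-year periods = 4.41864 years.
Modified duration = D_Mac / (1 + y) = 4.41864 / 1.056 = 4.18432 years.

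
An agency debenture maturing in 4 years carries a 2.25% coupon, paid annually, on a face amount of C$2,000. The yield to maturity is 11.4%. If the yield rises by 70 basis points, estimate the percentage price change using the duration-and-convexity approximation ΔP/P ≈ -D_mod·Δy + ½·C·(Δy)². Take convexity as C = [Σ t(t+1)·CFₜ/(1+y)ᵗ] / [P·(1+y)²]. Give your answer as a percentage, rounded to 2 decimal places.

With y = 0.114:
  t   CF        PV=CF/(1+0.114)^t    t·PV        t(t+1)·PV
  1        45.00        40.3950        40.3950          80.7899
  2        45.00        36.2612        72.5224         217.5672
  3        45.00        32.5504        97.6513         390.6053
  4     2,045.00     1,327.8608     5,311.4432      26,557.2159
  Σ                  1,437.0674     5,522.0119      27,246.1784
P = 1,437.0674; D_Mac = 3.84256 yrs; D_mod = 3.44933 yrs; C = 15.27770.
Duration effect: -3.44933 × (+0.007) = -0.024145
Convexity effect: 0.5 × 15.27770 × (0.007)² = +0.0003743
ΔP/P ≈ -0.024145 + 0.0003743 = -0.023771 = -2.3771%.

-2.38%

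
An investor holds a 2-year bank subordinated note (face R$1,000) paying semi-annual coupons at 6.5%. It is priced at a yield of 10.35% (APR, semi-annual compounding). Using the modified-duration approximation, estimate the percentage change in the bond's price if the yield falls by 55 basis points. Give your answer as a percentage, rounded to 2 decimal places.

+1.00%

Periodic yield y = 0.05175. Modified duration first:
  t   CF        PV=CF/(1+0.05175)^t    t·PV
  1        32.50        30.9009        30.9009
  2        32.50        29.3804        58.7609
  3        32.50        27.9348        83.8044
  4     1,032.50       843.8009     3,375.2035
  Σ                    932.0170     3,548.6698
P = 932.0170; D_Mac = 3.80752 half-year periods = 1.90376 yrs; D_mod = 1.90376/(1+0.05175) = 1.81009 yrs.
ΔP/P ≈ -D_mod · Δy = -1.81009 × (-0.0055) = +0.009955 = +0.9955%.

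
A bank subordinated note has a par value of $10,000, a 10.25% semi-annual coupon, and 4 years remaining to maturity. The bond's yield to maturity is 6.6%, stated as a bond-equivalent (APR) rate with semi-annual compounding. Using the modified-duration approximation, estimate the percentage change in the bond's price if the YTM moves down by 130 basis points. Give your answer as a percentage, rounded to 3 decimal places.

+4.306%

Periodic yield y = 0.033. Modified duration first:
  t   CF        PV=CF/(1+0.033)^t    t·PV
  1       512.50       496.1278       496.1278
  2       512.50       480.2786       960.5572
  3       512.50       464.9357     1,394.8071
  4       512.50       450.0830     1,800.3319
  5       512.50       435.7047     2,178.5236
  6       512.50       421.7858     2,530.7147
  7       512.50       408.3115     2,858.1805
  8    10,512.50     8,107.8076    64,862.4612
  Σ                 11,265.0347    77,081.7040
P = 11,265.0347; D_Mac = 6.84256 half-year periods = 3.42128 yrs; D_mod = 3.42128/(1+0.033) = 3.31199 yrs.
ΔP/P ≈ -D_mod · Δy = -3.31199 × (-0.013) = +0.043056 = +4.3056%.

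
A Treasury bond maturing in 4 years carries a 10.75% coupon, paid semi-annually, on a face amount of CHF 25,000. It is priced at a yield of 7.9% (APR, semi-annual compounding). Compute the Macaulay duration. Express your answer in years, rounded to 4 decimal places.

Periodic yield y = 0.0395. Discount each cash flow and weight by its period:
  t   CF        PV=CF/(1+0.0395)^t    t·PV
  1     1,343.75     1,292.6888     1,292.6888
  2     1,343.75     1,243.5679     2,487.1357
  3     1,343.75     1,196.3135     3,588.9404
  4     1,343.75     1,150.8547     4,603.4189
  5     1,343.75     1,107.1233     5,535.6167
  6     1,343.75     1,065.0537     6,390.3223
  7     1,343.75     1,024.5827     7,172.0789
  8    26,343.75    19,323.3156   154,586.5248
  Σ                 27,403.5002   185,656.7266
Price P = Σ PV = 27,403.5002.
Macaulay duration = Σ(t·PV) / P = 185,656.7266 / 27,403.5002 = 6.77493 half-year periods.
In years: 6.77493 / 2 = 3.38746 years.

3.3875 years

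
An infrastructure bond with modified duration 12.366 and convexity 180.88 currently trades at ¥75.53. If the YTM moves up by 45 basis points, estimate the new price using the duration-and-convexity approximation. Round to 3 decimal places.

Duration effect: -D_mod·Δy = -12.366 × (+0.0045) = -0.055647
Convexity effect: ½·C·(Δy)² = 0.5 × 180.88 × (0.0045)² = +0.00183141
ΔP/P ≈ -0.055647 + 0.00183141 = -0.05381559
New price ≈ 75.53 × (1 - 0.05381559) = 71.4653084873.

¥71.465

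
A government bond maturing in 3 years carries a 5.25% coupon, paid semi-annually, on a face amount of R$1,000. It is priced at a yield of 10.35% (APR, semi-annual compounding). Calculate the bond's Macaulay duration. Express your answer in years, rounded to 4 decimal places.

Periodic yield y = 0.05175. Discount each cash flow and weight by its period:
  t   CF        PV=CF/(1+0.05175)^t    t·PV
  1        26.25        24.9584        24.9584
  2        26.25        23.7304        47.4607
  3        26.25        22.5627        67.6882
  4        26.25        21.4526        85.8103
  5        26.25        20.3970       101.9851
  6     1,026.25       758.1900     4,549.1399
  Σ                    871.2911     4,877.0426
Price P = Σ PV = 871.2911.
Macaulay duration = Σ(t·PV) / P = 4,877.0426 / 871.2911 = 5.59749 half-year periods.
In years: 5.59749 / 2 = 2.79874 years.

2.7987 years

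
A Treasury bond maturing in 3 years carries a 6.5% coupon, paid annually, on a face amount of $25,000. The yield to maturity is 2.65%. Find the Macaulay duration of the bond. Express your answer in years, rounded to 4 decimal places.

2.8303 years

Periodic yield y = 0.0265. Discount each cash flow and weight by its year:
  t   CF        PV=CF/(1+0.0265)^t    t·PV
  1     1,625.00     1,583.0492     1,583.0492
  2     1,625.00     1,542.1814     3,084.3628
  3    26,625.00    24,615.7320    73,847.1961
  Σ                 27,740.9626    78,514.6080
Price P = Σ PV = 27,740.9626.
Macaulay duration = Σ(t·PV) / P = 78,514.6080 / 27,740.9626 = 2.83028 years.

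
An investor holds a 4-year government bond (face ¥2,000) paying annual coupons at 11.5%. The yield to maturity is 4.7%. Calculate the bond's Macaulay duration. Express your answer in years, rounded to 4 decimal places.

Periodic yield y = 0.047. Discount each cash flow and weight by its year:
  t   CF        PV=CF/(1+0.047)^t    t·PV
  1       230.00       219.6753       219.6753
  2       230.00       209.8140       419.6280
  3       230.00       200.3954       601.1863
  4     2,230.00     1,855.7443     7,422.9772
  Σ                  2,485.6290     8,663.4667
Price P = Σ PV = 2,485.6290.
Macaulay duration = Σ(t·PV) / P = 8,663.4667 / 2,485.6290 = 3.48542 years.

3.4854 years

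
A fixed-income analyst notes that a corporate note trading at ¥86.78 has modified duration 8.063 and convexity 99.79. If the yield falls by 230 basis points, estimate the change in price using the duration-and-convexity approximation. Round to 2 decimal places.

Duration effect: -D_mod·Δy = -8.063 × (-0.023) = +0.185449
Convexity effect: ½·C·(Δy)² = 0.5 × 99.79 × (-0.023)² = +0.026394455
ΔP/P ≈ +0.185449 + 0.026394455 = +0.211843455
ΔP ≈ 86.78 × (+0.211843455) = +18.3837750249.

+¥18.38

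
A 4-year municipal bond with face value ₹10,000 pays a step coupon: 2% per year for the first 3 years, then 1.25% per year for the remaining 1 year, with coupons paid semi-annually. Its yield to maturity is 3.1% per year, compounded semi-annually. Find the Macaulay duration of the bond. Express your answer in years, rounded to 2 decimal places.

3.86 years

Periodic yield y = 0.0155. Discount each cash flow and weight by its period:
  t   CF        PV=CF/(1+0.0155)^t    t·PV
  1       100.00        98.4737        98.4737
  2       100.00        96.9706       193.9412
  3       100.00        95.4905       286.4715
  4       100.00        94.0330       376.1320
  5       100.00        92.5977       462.9887
  6       100.00        91.1844       547.1063
  7        62.50        56.1204       392.8426
  8    10,062.50     8,897.4688    71,179.7500
  Σ                  9,522.3390    73,537.7060
Price P = Σ PV = 9,522.3390.
Macaulay duration = Σ(t·PV) / P = 73,537.7060 / 9,522.3390 = 7.72265 half-year periods.
In years: 7.72265 / 2 = 3.86133 years.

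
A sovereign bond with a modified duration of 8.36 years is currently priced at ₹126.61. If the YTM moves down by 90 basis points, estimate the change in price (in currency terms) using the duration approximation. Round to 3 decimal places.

+₹9.526

Duration approximation: ΔP/P ≈ -D_mod · Δy = -8.36 × (-0.009) = +0.075240.
ΔP ≈ 126.61 × (+0.075240) = +9.5261364.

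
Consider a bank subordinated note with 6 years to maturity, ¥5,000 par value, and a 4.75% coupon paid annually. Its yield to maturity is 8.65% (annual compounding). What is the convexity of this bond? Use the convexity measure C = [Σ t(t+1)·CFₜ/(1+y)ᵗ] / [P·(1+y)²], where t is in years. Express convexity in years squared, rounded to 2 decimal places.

With y = 0.0865:
  t   CF        PV=CF/(1+0.0865)^t    t·PV        t(t+1)·PV
  1       237.50       218.5918       218.5918         437.1836
  2       237.50       201.1890       402.3779       1,207.1338
  3       237.50       185.1716       555.5149       2,222.0594
  4       237.50       170.4295       681.7179       3,408.5894
  5       237.50       156.8610       784.3050       4,705.8298
  6     5,237.50     3,183.7991    19,102.7944     133,719.5611
  Σ                  4,116.0419    21,745.3019     145,700.3571
P = 4,116.0419.
Convexity = Σ t(t+1)·PV / [P·(1+y)²] = 145,700.3571 / (4,116.0419 × 1.180482) = 29.98620.

29.99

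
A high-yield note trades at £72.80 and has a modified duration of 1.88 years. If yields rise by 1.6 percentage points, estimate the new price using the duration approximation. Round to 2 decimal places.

Duration approximation: ΔP/P ≈ -D_mod · Δy = -1.88 × (+0.016) = -0.030080.
New price ≈ 72.80 × (1 - 0.030080) = 70.610176.

£70.61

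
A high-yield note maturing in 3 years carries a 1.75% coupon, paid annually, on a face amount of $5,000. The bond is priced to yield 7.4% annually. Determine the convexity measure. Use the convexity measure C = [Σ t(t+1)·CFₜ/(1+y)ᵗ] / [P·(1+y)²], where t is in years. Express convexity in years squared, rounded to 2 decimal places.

With y = 0.074:
  t   CF        PV=CF/(1+0.074)^t    t·PV        t(t+1)·PV
  1        87.50        81.4711        81.4711         162.9423
  2        87.50        75.8577       151.7153         455.1460
  3     5,087.50     4,106.6868    12,320.0603      49,280.2411
  Σ                  4,264.0156    12,553.2468      49,898.3294
P = 4,264.0156.
Convexity = Σ t(t+1)·PV / [P·(1+y)²] = 49,898.3294 / (4,264.0156 × 1.153476) = 10.14515.

10.15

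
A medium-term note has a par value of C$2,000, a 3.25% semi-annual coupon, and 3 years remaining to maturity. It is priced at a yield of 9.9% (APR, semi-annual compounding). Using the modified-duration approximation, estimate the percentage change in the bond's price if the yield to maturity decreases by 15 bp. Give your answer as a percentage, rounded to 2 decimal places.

+0.41%

Periodic yield y = 0.0495. Modified duration first:
  t   CF        PV=CF/(1+0.0495)^t    t·PV
  1        32.50        30.9671        30.9671
  2        32.50        29.5066        59.0131
  3        32.50        28.1149        84.3446
  4        32.50        26.7888       107.1553
  5        32.50        25.5253       127.6266
  6     2,032.50     1,521.0234     9,126.1404
  Σ                  1,661.9261     9,535.2471
P = 1,661.9261; D_Mac = 5.73747 half-year periods = 2.86873 yrs; D_mod = 2.86873/(1+0.0495) = 2.73343 yrs.
ΔP/P ≈ -D_mod · Δy = -2.73343 × (-0.0015) = +0.004100 = +0.4100%.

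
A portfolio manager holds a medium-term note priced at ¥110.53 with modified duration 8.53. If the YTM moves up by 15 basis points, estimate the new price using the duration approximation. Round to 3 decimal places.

Duration approximation: ΔP/P ≈ -D_mod · Δy = -8.53 × (+0.0015) = -0.012795.
New price ≈ 110.53 × (1 - 0.012795) = 109.11576865.

¥109.116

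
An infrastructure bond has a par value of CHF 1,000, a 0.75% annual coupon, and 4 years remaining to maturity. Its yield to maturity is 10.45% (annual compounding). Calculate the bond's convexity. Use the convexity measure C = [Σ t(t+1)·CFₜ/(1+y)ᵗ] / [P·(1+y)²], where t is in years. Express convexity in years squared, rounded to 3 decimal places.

16.097

With y = 0.1045:
  t   CF        PV=CF/(1+0.1045)^t    t·PV        t(t+1)·PV
  1         7.50         6.7904         6.7904          13.5808
  2         7.50         6.1479        12.2959          36.8877
  3         7.50         5.5663        16.6988          66.7952
  4     1,007.50       676.9899     2,707.9595      13,539.7975
  Σ                    695.4945     2,743.7446      13,657.0612
P = 695.4945.
Convexity = Σ t(t+1)·PV / [P·(1+y)²] = 13,657.0612 / (695.4945 × 1.219920) = 16.09652.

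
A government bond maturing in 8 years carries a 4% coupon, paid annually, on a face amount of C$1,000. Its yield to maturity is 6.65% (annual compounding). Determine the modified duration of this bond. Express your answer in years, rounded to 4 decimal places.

6.4638 years

Periodic yield y = 0.0665. First find Macaulay duration:
  t   CF        PV=CF/(1+0.0665)^t    t·PV
  1        40.00        37.5059        37.5059
  2        40.00        35.1672        70.3345
  3        40.00        32.9744        98.9233
  4        40.00        30.9184       123.6735
  5        40.00        28.9905       144.9525
  6        40.00        27.1828       163.0970
  7        40.00        25.4879       178.4153
  8     1,040.00       621.3645     4,970.9163
  Σ                    839.5917     5,787.8182
P = 839.5917; Macaulay duration = 5,787.8182 / 839.5917 = 6.89361 years.
Modified duration = D_Mac / (1 + y) = 6.89361 / 1.0665 = 6.46377 years.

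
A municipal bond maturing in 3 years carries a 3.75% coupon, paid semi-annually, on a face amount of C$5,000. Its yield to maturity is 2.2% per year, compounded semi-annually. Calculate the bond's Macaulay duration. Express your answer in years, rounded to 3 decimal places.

Periodic yield y = 0.011. Discount each cash flow and weight by its period:
  t   CF        PV=CF/(1+0.011)^t    t·PV
  1        93.75        92.7300        92.7300
  2        93.75        91.7210       183.4421
  3        93.75        90.7231       272.1693
  4        93.75        89.7360       358.9440
  5        93.75        88.7596       443.7982
  6     5,093.75     4,770.1352    28,620.8115
  Σ                  5,223.8050    29,971.8949
Price P = Σ PV = 5,223.8050.
Macaulay duration = Σ(t·PV) / P = 29,971.8949 / 5,223.8050 = 5.73756 half-year periods.
In years: 5.73756 / 2 = 2.86878 years.

2.869 years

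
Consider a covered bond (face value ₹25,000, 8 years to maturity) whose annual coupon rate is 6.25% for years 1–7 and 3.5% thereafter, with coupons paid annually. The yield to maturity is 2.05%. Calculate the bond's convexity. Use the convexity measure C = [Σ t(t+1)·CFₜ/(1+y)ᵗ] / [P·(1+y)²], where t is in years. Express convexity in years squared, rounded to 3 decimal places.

54.420

With y = 0.0205:
  t   CF        PV=CF/(1+0.0205)^t    t·PV        t(t+1)·PV
  1     1,562.50     1,531.1122     1,531.1122       3,062.2244
  2     1,562.50     1,500.3549     3,000.7098       9,002.1295
  3     1,562.50     1,470.2155     4,410.6465      17,642.5861
  4     1,562.50     1,440.6815     5,762.7261      28,813.6307
  5     1,562.50     1,411.7408     7,058.7042      42,352.2254
  6     1,562.50     1,383.3815     8,300.2892      58,102.0241
  7     1,562.50     1,355.5919     9,489.1432      75,913.1460
  8    25,875.00    21,997.6499   175,981.1993   1,583,830.7936
  Σ                 32,090.7283   215,534.5306   1,818,718.7598
P = 32,090.7283.
Convexity = Σ t(t+1)·PV / [P·(1+y)²] = 1,818,718.7598 / (32,090.7283 × 1.041420) = 54.42018.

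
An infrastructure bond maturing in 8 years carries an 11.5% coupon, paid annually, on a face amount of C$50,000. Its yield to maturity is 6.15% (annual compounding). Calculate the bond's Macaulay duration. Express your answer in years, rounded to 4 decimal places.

Periodic yield y = 0.0615. Discount each cash flow and weight by its year:
  t   CF        PV=CF/(1+0.0615)^t    t·PV
  1     5,750.00     5,416.8629     5,416.8629
  2     5,750.00     5,103.0268    10,206.0536
  3     5,750.00     4,807.3733    14,422.1200
  4     5,750.00     4,528.8491    18,115.3964
  5     5,750.00     4,266.4617    21,332.3085
  6     5,750.00     4,019.2762    24,115.6573
  7     5,750.00     3,786.4119    26,504.8832
  8    55,750.00    34,584.7694   276,678.1548
  Σ                 66,513.0313   396,791.4368
Price P = Σ PV = 66,513.0313.
Macaulay duration = Σ(t·PV) / P = 396,791.4368 / 66,513.0313 = 5.96562 years.

5.9656 years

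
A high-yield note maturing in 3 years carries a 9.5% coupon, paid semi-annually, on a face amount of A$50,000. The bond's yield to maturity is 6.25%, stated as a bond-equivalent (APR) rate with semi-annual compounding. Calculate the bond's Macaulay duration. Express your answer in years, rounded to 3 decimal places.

2.695 years

Periodic yield y = 0.03125. Discount each cash flow and weight by its period:
  t   CF        PV=CF/(1+0.03125)^t    t·PV
  1     2,375.00     2,303.0303     2,303.0303
  2     2,375.00     2,233.2415     4,466.4830
  3     2,375.00     2,165.5675     6,496.7026
  4     2,375.00     2,099.9443     8,399.7771
  5     2,375.00     2,036.3096    10,181.5479
  6    52,375.00    43,545.1977   261,271.1862
  Σ                 54,383.2909   293,118.7271
Price P = Σ PV = 54,383.2909.
Macaulay duration = Σ(t·PV) / P = 293,118.7271 / 54,383.2909 = 5.38987 half-year periods.
In years: 5.38987 / 2 = 2.69493 years.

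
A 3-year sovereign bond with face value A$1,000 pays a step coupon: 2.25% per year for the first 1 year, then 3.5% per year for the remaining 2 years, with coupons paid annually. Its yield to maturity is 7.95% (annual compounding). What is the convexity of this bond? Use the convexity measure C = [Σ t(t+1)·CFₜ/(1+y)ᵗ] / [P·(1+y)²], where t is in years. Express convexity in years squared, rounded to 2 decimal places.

9.92

With y = 0.0795:
  t   CF        PV=CF/(1+0.0795)^t    t·PV        t(t+1)·PV
  1        22.50        20.8430        20.8430          41.6860
  2        35.00        30.0347        60.0693         180.2080
  3     1,035.00       822.7586     2,468.2757       9,873.1027
  Σ                    873.6362     2,549.1880      10,094.9967
P = 873.6362.
Convexity = Σ t(t+1)·PV / [P·(1+y)²] = 10,094.9967 / (873.6362 × 1.165320) = 9.91586.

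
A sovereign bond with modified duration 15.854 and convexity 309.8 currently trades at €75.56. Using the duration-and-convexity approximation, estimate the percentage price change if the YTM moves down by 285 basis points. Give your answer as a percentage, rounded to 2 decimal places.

Duration effect: -D_mod·Δy = -15.854 × (-0.0285) = +0.451839
Convexity effect: ½·C·(Δy)² = 0.5 × 309.8 × (-0.0285)² = +0.125817525
ΔP/P ≈ +0.451839 + 0.125817525 = +0.577656525
= +57.7656525%.

+57.77%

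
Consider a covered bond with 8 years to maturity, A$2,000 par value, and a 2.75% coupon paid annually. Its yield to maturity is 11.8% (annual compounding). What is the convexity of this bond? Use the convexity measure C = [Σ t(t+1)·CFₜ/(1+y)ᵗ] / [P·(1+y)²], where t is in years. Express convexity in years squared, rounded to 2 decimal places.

48.02

With y = 0.118:
  t   CF        PV=CF/(1+0.118)^t    t·PV        t(t+1)·PV
  1        55.00        49.1950        49.1950          98.3900
  2        55.00        44.0027        88.0054         264.0161
  3        55.00        39.3584       118.0752         472.3006
  4        55.00        35.2043       140.8171         704.0856
  5        55.00        31.4886       157.4431         944.6587
  6        55.00        28.1651       168.9908       1,182.9358
  7        55.00        25.1924       176.3470       1,410.7761
  8     2,055.00       841.9327     6,735.4619      60,619.1572
  Σ                  1,094.5393     7,634.3355      65,696.3201
P = 1,094.5393.
Convexity = Σ t(t+1)·PV / [P·(1+y)²] = 65,696.3201 / (1,094.5393 × 1.249924) = 48.02044.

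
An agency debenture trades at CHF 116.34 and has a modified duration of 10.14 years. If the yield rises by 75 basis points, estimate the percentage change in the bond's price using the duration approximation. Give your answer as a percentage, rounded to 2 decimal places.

Duration approximation: ΔP/P ≈ -D_mod · Δy = -10.14 × (+0.0075) = -0.076050.
As a percentage: -7.6050%.

-7.61%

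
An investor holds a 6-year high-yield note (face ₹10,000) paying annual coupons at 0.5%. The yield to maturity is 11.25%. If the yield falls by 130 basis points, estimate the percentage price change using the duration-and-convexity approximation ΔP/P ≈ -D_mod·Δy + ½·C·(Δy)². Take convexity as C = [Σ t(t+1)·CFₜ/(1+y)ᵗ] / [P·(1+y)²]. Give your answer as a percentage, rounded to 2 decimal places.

With y = 0.1125:
  t   CF        PV=CF/(1+0.1125)^t    t·PV        t(t+1)·PV
  1        50.00        44.9438        44.9438          89.8876
  2        50.00        40.3989        80.7979         242.3936
  3        50.00        36.3137       108.9410         435.7638
  4        50.00        32.6415       130.5659         652.8297
  5        50.00        29.3407       146.7033         880.2199
  6    10,050.00     5,301.0994    31,806.5961     222,646.1728
  Σ                  5,484.7379    32,318.5480     224,947.2675
P = 5,484.7379; D_Mac = 5.89245 yrs; D_mod = 5.29658 yrs; C = 33.13789.
Duration effect: -5.29658 × (-0.013) = +0.068856
Convexity effect: 0.5 × 33.13789 × (-0.013)² = +0.0028002
ΔP/P ≈ +0.068856 + 0.0028002 = +0.071656 = +7.1656%.

+7.17%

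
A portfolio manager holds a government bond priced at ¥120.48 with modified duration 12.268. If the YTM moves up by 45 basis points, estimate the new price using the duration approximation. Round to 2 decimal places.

Duration approximation: ΔP/P ≈ -D_mod · Δy = -12.268 × (+0.0045) = -0.055206.
New price ≈ 120.48 × (1 - 0.055206) = 113.82878112.

¥113.83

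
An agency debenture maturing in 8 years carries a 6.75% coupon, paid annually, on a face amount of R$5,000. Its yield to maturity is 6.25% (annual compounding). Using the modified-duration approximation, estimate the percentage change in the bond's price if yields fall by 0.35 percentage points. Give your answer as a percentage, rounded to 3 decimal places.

Periodic yield y = 0.0625. Modified duration first:
  t   CF        PV=CF/(1+0.0625)^t    t·PV
  1       337.50       317.6471       317.6471
  2       337.50       298.9619       597.9239
  3       337.50       281.3759       844.1278
  4       337.50       264.8244     1,059.2977
  5       337.50       249.2465     1,246.2325
  6       337.50       234.5849     1,407.5097
  7       337.50       220.7858     1,545.5008
  8     5,337.50     3,286.2937    26,290.3498
  Σ                  5,153.7204    33,308.5893
P = 5,153.7204; D_Mac = 6.46302 yrs; D_mod = 6.46302/(1+0.0625) = 6.08284 yrs.
ΔP/P ≈ -D_mod · Δy = -6.08284 × (-0.0035) = +0.021290 = +2.1290%.

+2.129%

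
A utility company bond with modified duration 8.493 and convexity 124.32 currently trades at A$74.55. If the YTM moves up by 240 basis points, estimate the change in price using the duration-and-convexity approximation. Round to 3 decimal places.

Duration effect: -D_mod·Δy = -8.493 × (+0.024) = -0.203832
Convexity effect: ½·C·(Δy)² = 0.5 × 124.32 × (0.024)² = +0.03580416
ΔP/P ≈ -0.203832 + 0.03580416 = -0.16802784
ΔP ≈ 74.55 × (-0.16802784) = -12.526475472.

-A$12.526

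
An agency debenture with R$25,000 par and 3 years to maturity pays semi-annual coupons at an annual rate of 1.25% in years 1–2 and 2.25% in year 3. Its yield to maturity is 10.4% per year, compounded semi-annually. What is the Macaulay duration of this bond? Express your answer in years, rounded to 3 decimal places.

Periodic yield y = 0.052. Discount each cash flow and weight by its period:
  t   CF        PV=CF/(1+0.052)^t    t·PV
  1       156.25       148.5266       148.5266
  2       156.25       141.1850       282.3700
  3       156.25       134.2063       402.6188
  4       156.25       127.5725       510.2900
  5       281.25       218.2799     1,091.3997
  6    25,281.25    18,651.0851   111,906.5108
  Σ                 19,420.8555   114,341.7159
Price P = Σ PV = 19,420.8555.
Macaulay duration = Σ(t·PV) / P = 114,341.7159 / 19,420.8555 = 5.88757 half-year periods.
In years: 5.88757 / 2 = 2.94379 years.

2.944 years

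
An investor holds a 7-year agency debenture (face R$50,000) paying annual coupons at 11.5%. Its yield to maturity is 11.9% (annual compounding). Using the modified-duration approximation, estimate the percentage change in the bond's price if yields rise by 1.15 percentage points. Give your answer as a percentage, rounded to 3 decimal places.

Periodic yield y = 0.119. Modified duration first:
  t   CF        PV=CF/(1+0.119)^t    t·PV
  1     5,750.00     5,138.5165     5,138.5165
  2     5,750.00     4,592.0612     9,184.1225
  3     5,750.00     4,103.7187    12,311.1562
  4     5,750.00     3,667.3090    14,669.2358
  5     5,750.00     3,277.3092    16,386.5458
  6     5,750.00     2,928.7839    17,572.7033
  7    55,750.00    25,376.6486   177,636.5403
  Σ                 49,084.3471   252,898.8203
P = 49,084.3471; D_Mac = 5.15233 yrs; D_mod = 5.15233/(1+0.119) = 4.60441 yrs.
ΔP/P ≈ -D_mod · Δy = -4.60441 × (+0.0115) = -0.052951 = -5.2951%.

-5.295%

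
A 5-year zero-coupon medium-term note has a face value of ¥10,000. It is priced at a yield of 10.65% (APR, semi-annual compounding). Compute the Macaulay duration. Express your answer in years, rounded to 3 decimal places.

A zero-coupon bond has a single cash flow at maturity, so its Macaulay duration equals its maturity: 5 years.
(Equivalently: 10 semi-annual periods ÷ 2 = 5 years.)

5.000 years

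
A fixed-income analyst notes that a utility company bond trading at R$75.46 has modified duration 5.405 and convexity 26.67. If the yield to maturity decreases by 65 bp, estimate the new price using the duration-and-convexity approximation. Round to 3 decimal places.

R$78.154

Duration effect: -D_mod·Δy = -5.405 × (-0.0065) = +0.0351325
Convexity effect: ½·C·(Δy)² = 0.5 × 26.67 × (-0.0065)² = +0.00056340375
ΔP/P ≈ +0.0351325 + 0.00056340375 = +0.03569590375
New price ≈ 75.46 × (1 + 0.03569590375) = 78.153612896975.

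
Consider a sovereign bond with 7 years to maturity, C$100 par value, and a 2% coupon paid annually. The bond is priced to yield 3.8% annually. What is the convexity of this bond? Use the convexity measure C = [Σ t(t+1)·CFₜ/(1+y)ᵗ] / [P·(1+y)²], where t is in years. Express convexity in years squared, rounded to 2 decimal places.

With y = 0.038:
  t   CF        PV=CF/(1+0.038)^t    t·PV        t(t+1)·PV
  1         2.00         1.9268         1.9268           3.8536
  2         2.00         1.8562         3.7125          11.1375
  3         2.00         1.7883         5.3649          21.4595
  4         2.00         1.7228         6.8913          34.4565
  5         2.00         1.6598         8.2988          49.7926
  6         2.00         1.5990         9.5939          67.1576
  7       102.00        78.5631       549.9418       4,399.5345
  Σ                     89.1160       585.7299       4,587.3916
P = 89.1160.
Convexity = Σ t(t+1)·PV / [P·(1+y)²] = 4,587.3916 / (89.1160 × 1.077444) = 47.77662.

47.78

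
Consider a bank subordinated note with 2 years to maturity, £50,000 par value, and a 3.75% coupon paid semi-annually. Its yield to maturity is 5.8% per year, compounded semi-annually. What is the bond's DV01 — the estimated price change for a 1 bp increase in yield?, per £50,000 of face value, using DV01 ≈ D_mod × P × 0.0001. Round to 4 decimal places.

£9.0864

Periodic yield y = 0.029.
  t   CF        PV=CF/(1+0.029)^t    t·PV
  1       937.50       911.0787       911.0787
  2       937.50       885.4021     1,770.8041
  3       937.50       860.4490     2,581.3471
  4    50,937.50    45,433.4930   181,733.9719
  Σ                 48,090.4228   186,997.2018
P = 48,090.4228; D_Mac = 3.88845 half-year periods = 1.94422 yrs; D_mod = 1.88943 yrs.
DV01 ≈ 1.88943 × 48,090.4228 × 0.0001 = 9.086356.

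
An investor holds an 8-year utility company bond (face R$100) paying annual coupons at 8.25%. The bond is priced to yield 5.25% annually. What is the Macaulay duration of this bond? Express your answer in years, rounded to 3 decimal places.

6.331 years

Periodic yield y = 0.0525. Discount each cash flow and weight by its year:
  t   CF        PV=CF/(1+0.0525)^t    t·PV
  1         8.25         7.8385         7.8385
  2         8.25         7.4475        14.8950
  3         8.25         7.0760        21.2280
  4         8.25         6.7230        26.8921
  5         8.25         6.3877        31.9384
  6         8.25         6.0691        36.4144
  7         8.25         5.7663        40.3643
  8       108.25        71.8871       575.0969
  Σ                    119.1952       754.6676
Price P = Σ PV = 119.1952.
Macaulay duration = Σ(t·PV) / P = 754.6676 / 119.1952 = 6.33136 years.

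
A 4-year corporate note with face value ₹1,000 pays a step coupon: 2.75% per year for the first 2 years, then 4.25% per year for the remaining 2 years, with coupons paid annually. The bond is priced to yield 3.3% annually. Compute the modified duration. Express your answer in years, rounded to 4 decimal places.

3.7087 years

Periodic yield y = 0.033. First find Macaulay duration:
  t   CF        PV=CF/(1+0.033)^t    t·PV
  1        27.50        26.6215        26.6215
  2        27.50        25.7710        51.5421
  3        42.50        38.5556       115.6669
  4     1,042.50       915.5346     3,662.1385
  Σ                  1,006.4828     3,855.9690
P = 1,006.4828; Macaulay duration = 3,855.9690 / 1,006.4828 = 3.83113 years.
Modified duration = D_Mac / (1 + y) = 3.83113 / 1.033 = 3.70874 years.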